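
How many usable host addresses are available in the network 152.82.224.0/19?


Host bits = 32 - 19 = 13
Total addresses = 2^13 = 8192
Usable = total - 2 (network and broadcast)
Usable hosts: 8190


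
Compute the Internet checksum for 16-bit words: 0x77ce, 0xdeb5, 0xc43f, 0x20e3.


Sum all words (with carry folding):
+ 0x77ce = 0x77ce
+ 0xdeb5 = 0x5684
+ 0xc43f = 0x1ac4
+ 0x20e3 = 0x3ba7
One's complement: ~0x3ba7
Checksum = 0xc458


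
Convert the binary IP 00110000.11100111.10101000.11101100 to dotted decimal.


00110000 = 48
11100111 = 231
10101000 = 168
11101100 = 236
IP: 48.231.168.236


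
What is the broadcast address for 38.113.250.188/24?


Network: 38.113.250.0/24
Host bits = 8
Set all host bits to 1:
Broadcast: 38.113.250.255


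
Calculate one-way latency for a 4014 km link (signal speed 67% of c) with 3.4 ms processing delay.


Speed = 0.67 * 3e5 km/s = 201000 km/s
Propagation delay = 4014 / 201000 = 0.02 s = 19.9701 ms
Processing delay = 3.4 ms
Total one-way latency = 23.3701 ms


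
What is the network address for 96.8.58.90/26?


IP:   01100000.00001000.00111010.01011010
Mask: 11111111.11111111.11111111.11000000
AND operation:
Net:  01100000.00001000.00111010.01000000
Network: 96.8.58.64/26


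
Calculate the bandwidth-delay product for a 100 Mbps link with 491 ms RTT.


BDP = bandwidth * RTT
= 100 Mbps * 491 ms
= 100 * 1e6 * 491 / 1000 bits
= 49100000 bits
= 6137500 bytes
= 5993.6523 KB
BDP = 49100000 bits (6137500 bytes)


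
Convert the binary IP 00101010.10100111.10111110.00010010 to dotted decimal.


00101010 = 42
10100111 = 167
10111110 = 190
00010010 = 18
IP: 42.167.190.18


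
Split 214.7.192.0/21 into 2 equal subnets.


New prefix = 21 + 1 = 22
Each subnet has 1024 addresses
  214.7.192.0/22
  214.7.196.0/22
Subnets: 214.7.192.0/22, 214.7.196.0/22


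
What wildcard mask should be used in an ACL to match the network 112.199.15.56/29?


Subnet mask: 255.255.255.248
Wildcard = 255.255.255.255 - subnet mask
255 - 255 = 0
255 - 255 = 0
255 - 255 = 0
255 - 248 = 7
Wildcard: 0.0.0.7


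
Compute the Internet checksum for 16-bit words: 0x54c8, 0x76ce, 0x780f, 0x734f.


Sum all words (with carry folding):
+ 0x54c8 = 0x54c8
+ 0x76ce = 0xcb96
+ 0x780f = 0x43a6
+ 0x734f = 0xb6f5
One's complement: ~0xb6f5
Checksum = 0x490a


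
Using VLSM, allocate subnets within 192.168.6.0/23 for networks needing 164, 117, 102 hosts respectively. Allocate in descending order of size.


164 hosts -> /24 (254 usable): 192.168.6.0/24
117 hosts -> /25 (126 usable): 192.168.7.0/25
102 hosts -> /25 (126 usable): 192.168.7.128/25
Allocation: 192.168.6.0/24 (164 hosts, 254 usable); 192.168.7.0/25 (117 hosts, 126 usable); 192.168.7.128/25 (102 hosts, 126 usable)


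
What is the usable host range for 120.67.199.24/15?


Network: 120.66.0.0
Broadcast: 120.67.255.255
First usable = network + 1
Last usable = broadcast - 1
Range: 120.66.0.1 to 120.67.255.254


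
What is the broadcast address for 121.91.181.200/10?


Network: 121.64.0.0/10
Host bits = 22
Set all host bits to 1:
Broadcast: 121.127.255.255


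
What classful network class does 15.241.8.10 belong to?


First octet: 15
Binary: 00001111
0xxxxxxx -> Class A (1-126)
Class A, default mask 255.0.0.0 (/8)


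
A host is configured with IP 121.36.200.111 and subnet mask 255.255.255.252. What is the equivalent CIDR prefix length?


Binary: 11111111.11111111.11111111.11111100
Count leading 1s
Prefix: /30


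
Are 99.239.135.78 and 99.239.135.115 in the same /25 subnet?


Mask: 255.255.255.128
99.239.135.78 AND mask = 99.239.135.0
99.239.135.115 AND mask = 99.239.135.0
Yes, same subnet (99.239.135.0)


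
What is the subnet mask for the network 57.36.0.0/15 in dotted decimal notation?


/15 means 15 network bits, 17 host bits
Binary: 11111111111111100000000000000000
Mask: 255.254.0.0


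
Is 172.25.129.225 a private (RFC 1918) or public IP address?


RFC 1918 private ranges:
  10.0.0.0/8 (10.0.0.0 - 10.255.255.255)
  172.16.0.0/12 (172.16.0.0 - 172.31.255.255)
  192.168.0.0/16 (192.168.0.0 - 192.168.255.255)
Private (in 172.16.0.0/12)


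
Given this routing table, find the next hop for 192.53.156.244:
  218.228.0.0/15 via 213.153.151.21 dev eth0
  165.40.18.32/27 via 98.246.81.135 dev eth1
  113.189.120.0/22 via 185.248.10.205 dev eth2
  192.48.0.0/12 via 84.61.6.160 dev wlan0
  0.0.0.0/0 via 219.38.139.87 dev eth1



Longest prefix match for 192.53.156.244:
  /15 218.228.0.0: no
  /27 165.40.18.32: no
  /22 113.189.120.0: no
  /12 192.48.0.0: MATCH
  /0 0.0.0.0: MATCH
Selected: next-hop 84.61.6.160 via wlan0 (matched /12)


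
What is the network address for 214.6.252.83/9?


IP:   11010110.00000110.11111100.01010011
Mask: 11111111.10000000.00000000.00000000
AND operation:
Net:  11010110.00000000.00000000.00000000
Network: 214.0.0.0/9


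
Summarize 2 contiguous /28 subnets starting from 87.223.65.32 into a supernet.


Original prefix: /28
Number of subnets: 2 = 2^1
New prefix = 28 - 1 = 27
Supernet: 87.223.65.32/27


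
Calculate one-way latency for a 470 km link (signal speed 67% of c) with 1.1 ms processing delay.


Speed = 0.67 * 3e5 km/s = 201000 km/s
Propagation delay = 470 / 201000 = 0.0023 s = 2.3383 ms
Processing delay = 1.1 ms
Total one-way latency = 3.4383 ms


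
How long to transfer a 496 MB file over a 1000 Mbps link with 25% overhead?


Effective throughput = 1000 * (1 - 25/100) = 750 Mbps
File size in Mb = 496 * 8 = 3968 Mb
Time = 3968 / 750
Time = 5.2907 seconds


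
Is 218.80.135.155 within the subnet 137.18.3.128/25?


Subnet network: 137.18.3.128
Test IP AND mask: 218.80.135.128
No, 218.80.135.155 is not in 137.18.3.128/25


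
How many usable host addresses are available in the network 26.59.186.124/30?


Host bits = 32 - 30 = 2
Total addresses = 2^2 = 4
Usable = total - 2 (network and broadcast)
Usable hosts: 2


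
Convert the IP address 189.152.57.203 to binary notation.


189 = 10111101
152 = 10011000
57 = 00111001
203 = 11001011
Binary: 10111101.10011000.00111001.11001011


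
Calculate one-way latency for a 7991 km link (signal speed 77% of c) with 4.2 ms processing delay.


Speed = 0.77 * 3e5 km/s = 231000 km/s
Propagation delay = 7991 / 231000 = 0.0346 s = 34.5931 ms
Processing delay = 4.2 ms
Total one-way latency = 38.7931 ms


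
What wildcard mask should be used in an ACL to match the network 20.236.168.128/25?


Subnet mask: 255.255.255.128
Wildcard = 255.255.255.255 - subnet mask
255 - 255 = 0
255 - 255 = 0
255 - 255 = 0
255 - 128 = 127
Wildcard: 0.0.0.127


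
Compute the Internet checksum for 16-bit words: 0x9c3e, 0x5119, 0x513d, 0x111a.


Sum all words (with carry folding):
+ 0x9c3e = 0x9c3e
+ 0x5119 = 0xed57
+ 0x513d = 0x3e95
+ 0x111a = 0x4faf
One's complement: ~0x4faf
Checksum = 0xb050


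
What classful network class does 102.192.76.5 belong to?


First octet: 102
Binary: 01100110
0xxxxxxx -> Class A (1-126)
Class A, default mask 255.0.0.0 (/8)


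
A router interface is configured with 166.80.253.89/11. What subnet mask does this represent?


/11 means 11 network bits, 21 host bits
Binary: 11111111111000000000000000000000
Mask: 255.224.0.0


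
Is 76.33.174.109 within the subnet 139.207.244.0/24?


Subnet network: 139.207.244.0
Test IP AND mask: 76.33.174.0
No, 76.33.174.109 is not in 139.207.244.0/24


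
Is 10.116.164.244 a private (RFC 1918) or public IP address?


RFC 1918 private ranges:
  10.0.0.0/8 (10.0.0.0 - 10.255.255.255)
  172.16.0.0/12 (172.16.0.0 - 172.31.255.255)
  192.168.0.0/16 (192.168.0.0 - 192.168.255.255)
Private (in 10.0.0.0/8)


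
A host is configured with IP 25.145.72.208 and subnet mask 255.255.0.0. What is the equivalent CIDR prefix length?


Binary: 11111111.11111111.00000000.00000000
Count leading 1s
Prefix: /16


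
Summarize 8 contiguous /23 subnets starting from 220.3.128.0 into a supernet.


Original prefix: /23
Number of subnets: 8 = 2^3
New prefix = 23 - 3 = 20
Supernet: 220.3.128.0/20


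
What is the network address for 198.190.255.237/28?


IP:   11000110.10111110.11111111.11101101
Mask: 11111111.11111111.11111111.11110000
AND operation:
Net:  11000110.10111110.11111111.11100000
Network: 198.190.255.224/28


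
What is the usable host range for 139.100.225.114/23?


Network: 139.100.224.0
Broadcast: 139.100.225.255
First usable = network + 1
Last usable = broadcast - 1
Range: 139.100.224.1 to 139.100.225.254


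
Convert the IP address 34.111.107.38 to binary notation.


34 = 00100010
111 = 01101111
107 = 01101011
38 = 00100110
Binary: 00100010.01101111.01101011.00100110


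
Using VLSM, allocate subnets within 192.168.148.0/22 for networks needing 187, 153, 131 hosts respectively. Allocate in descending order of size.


187 hosts -> /24 (254 usable): 192.168.148.0/24
153 hosts -> /24 (254 usable): 192.168.149.0/24
131 hosts -> /24 (254 usable): 192.168.150.0/24
Allocation: 192.168.148.0/24 (187 hosts, 254 usable); 192.168.149.0/24 (153 hosts, 254 usable); 192.168.150.0/24 (131 hosts, 254 usable)


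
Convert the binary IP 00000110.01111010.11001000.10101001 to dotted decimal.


00000110 = 6
01111010 = 122
11001000 = 200
10101001 = 169
IP: 6.122.200.169


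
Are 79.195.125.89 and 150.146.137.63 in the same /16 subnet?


Mask: 255.255.0.0
79.195.125.89 AND mask = 79.195.0.0
150.146.137.63 AND mask = 150.146.0.0
No, different subnets (79.195.0.0 vs 150.146.0.0)


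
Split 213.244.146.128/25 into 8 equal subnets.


New prefix = 25 + 3 = 28
Each subnet has 16 addresses
  213.244.146.128/28
  213.244.146.144/28
  213.244.146.160/28
  213.244.146.176/28
  213.244.146.192/28
  213.244.146.208/28
  213.244.146.224/28
  213.244.146.240/28
Subnets: 213.244.146.128/28, 213.244.146.144/28, 213.244.146.160/28, 213.244.146.176/28, 213.244.146.192/28, 213.244.146.208/28, 213.244.146.224/28, 213.244.146.240/28


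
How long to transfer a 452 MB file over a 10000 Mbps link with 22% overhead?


Effective throughput = 10000 * (1 - 22/100) = 7800 Mbps
File size in Mb = 452 * 8 = 3616 Mb
Time = 3616 / 7800
Time = 0.4636 seconds


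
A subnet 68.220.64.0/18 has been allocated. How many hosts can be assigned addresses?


Host bits = 32 - 18 = 14
Total addresses = 2^14 = 16384
Usable = total - 2 (network and broadcast)
Usable hosts: 16382


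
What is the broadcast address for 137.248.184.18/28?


Network: 137.248.184.16/28
Host bits = 4
Set all host bits to 1:
Broadcast: 137.248.184.31


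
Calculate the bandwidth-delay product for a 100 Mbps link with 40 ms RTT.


BDP = bandwidth * RTT
= 100 Mbps * 40 ms
= 100 * 1e6 * 40 / 1000 bits
= 4000000 bits
= 500000 bytes
= 488.2812 KB
BDP = 4000000 bits (500000 bytes)


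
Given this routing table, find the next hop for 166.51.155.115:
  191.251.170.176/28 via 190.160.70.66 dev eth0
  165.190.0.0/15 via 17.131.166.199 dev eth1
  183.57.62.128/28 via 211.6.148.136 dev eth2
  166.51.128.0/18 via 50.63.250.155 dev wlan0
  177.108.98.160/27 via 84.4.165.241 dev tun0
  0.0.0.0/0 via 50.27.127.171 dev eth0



Longest prefix match for 166.51.155.115:
  /28 191.251.170.176: no
  /15 165.190.0.0: no
  /28 183.57.62.128: no
  /18 166.51.128.0: MATCH
  /27 177.108.98.160: no
  /0 0.0.0.0: MATCH
Selected: next-hop 50.63.250.155 via wlan0 (matched /18)


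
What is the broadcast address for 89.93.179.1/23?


Network: 89.93.178.0/23
Host bits = 9
Set all host bits to 1:
Broadcast: 89.93.179.255


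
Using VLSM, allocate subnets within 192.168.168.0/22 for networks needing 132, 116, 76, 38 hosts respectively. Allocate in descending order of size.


132 hosts -> /24 (254 usable): 192.168.168.0/24
116 hosts -> /25 (126 usable): 192.168.169.0/25
76 hosts -> /25 (126 usable): 192.168.169.128/25
38 hosts -> /26 (62 usable): 192.168.170.0/26
Allocation: 192.168.168.0/24 (132 hosts, 254 usable); 192.168.169.0/25 (116 hosts, 126 usable); 192.168.169.128/25 (76 hosts, 126 usable); 192.168.170.0/26 (38 hosts, 62 usable)


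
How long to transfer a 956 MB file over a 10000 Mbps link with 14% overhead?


Effective throughput = 10000 * (1 - 14/100) = 8600 Mbps
File size in Mb = 956 * 8 = 7648 Mb
Time = 7648 / 8600
Time = 0.8893 seconds


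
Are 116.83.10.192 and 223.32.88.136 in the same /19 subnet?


Mask: 255.255.224.0
116.83.10.192 AND mask = 116.83.0.0
223.32.88.136 AND mask = 223.32.64.0
No, different subnets (116.83.0.0 vs 223.32.64.0)


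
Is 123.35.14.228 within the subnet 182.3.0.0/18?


Subnet network: 182.3.0.0
Test IP AND mask: 123.35.0.0
No, 123.35.14.228 is not in 182.3.0.0/18


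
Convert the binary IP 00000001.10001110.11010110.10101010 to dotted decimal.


00000001 = 1
10001110 = 142
11010110 = 214
10101010 = 170
IP: 1.142.214.170


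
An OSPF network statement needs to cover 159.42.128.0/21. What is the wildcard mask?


Subnet mask: 255.255.248.0
Wildcard = 255.255.255.255 - subnet mask
255 - 255 = 0
255 - 255 = 0
255 - 248 = 7
255 - 0 = 255
Wildcard: 0.0.7.255


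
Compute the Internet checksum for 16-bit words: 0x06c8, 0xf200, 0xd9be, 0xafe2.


Sum all words (with carry folding):
+ 0x06c8 = 0x06c8
+ 0xf200 = 0xf8c8
+ 0xd9be = 0xd287
+ 0xafe2 = 0x826a
One's complement: ~0x826a
Checksum = 0x7d95


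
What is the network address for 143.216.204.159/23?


IP:   10001111.11011000.11001100.10011111
Mask: 11111111.11111111.11111110.00000000
AND operation:
Net:  10001111.11011000.11001100.00000000
Network: 143.216.204.0/23


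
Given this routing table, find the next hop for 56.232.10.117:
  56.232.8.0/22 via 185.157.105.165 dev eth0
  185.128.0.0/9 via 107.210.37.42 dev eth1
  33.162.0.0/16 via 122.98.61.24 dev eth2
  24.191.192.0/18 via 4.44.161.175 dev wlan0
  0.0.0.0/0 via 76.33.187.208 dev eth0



Longest prefix match for 56.232.10.117:
  /22 56.232.8.0: MATCH
  /9 185.128.0.0: no
  /16 33.162.0.0: no
  /18 24.191.192.0: no
  /0 0.0.0.0: MATCH
Selected: next-hop 185.157.105.165 via eth0 (matched /22)


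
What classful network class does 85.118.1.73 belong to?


First octet: 85
Binary: 01010101
0xxxxxxx -> Class A (1-126)
Class A, default mask 255.0.0.0 (/8)


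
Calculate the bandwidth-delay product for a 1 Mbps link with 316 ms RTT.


BDP = bandwidth * RTT
= 1 Mbps * 316 ms
= 1 * 1e6 * 316 / 1000 bits
= 316000 bits
= 39500 bytes
= 38.5742 KB
BDP = 316000 bits (39500 bytes)


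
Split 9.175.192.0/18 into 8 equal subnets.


New prefix = 18 + 3 = 21
Each subnet has 2048 addresses
  9.175.192.0/21
  9.175.200.0/21
  9.175.208.0/21
  9.175.216.0/21
  9.175.224.0/21
  9.175.232.0/21
  9.175.240.0/21
  9.175.248.0/21
Subnets: 9.175.192.0/21, 9.175.200.0/21, 9.175.208.0/21, 9.175.216.0/21, 9.175.224.0/21, 9.175.232.0/21, 9.175.240.0/21, 9.175.248.0/21


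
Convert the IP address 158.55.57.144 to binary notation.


158 = 10011110
55 = 00110111
57 = 00111001
144 = 10010000
Binary: 10011110.00110111.00111001.10010000


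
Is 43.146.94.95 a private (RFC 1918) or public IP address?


RFC 1918 private ranges:
  10.0.0.0/8 (10.0.0.0 - 10.255.255.255)
  172.16.0.0/12 (172.16.0.0 - 172.31.255.255)
  192.168.0.0/16 (192.168.0.0 - 192.168.255.255)
Public (not in any RFC 1918 range)


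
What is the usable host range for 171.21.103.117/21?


Network: 171.21.96.0
Broadcast: 171.21.103.255
First usable = network + 1
Last usable = broadcast - 1
Range: 171.21.96.1 to 171.21.103.254


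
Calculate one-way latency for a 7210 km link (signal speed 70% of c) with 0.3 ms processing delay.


Speed = 0.7 * 3e5 km/s = 210000 km/s
Propagation delay = 7210 / 210000 = 0.0343 s = 34.3333 ms
Processing delay = 0.3 ms
Total one-way latency = 34.6333 ms


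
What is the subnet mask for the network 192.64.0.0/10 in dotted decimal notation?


/10 means 10 network bits, 22 host bits
Binary: 11111111110000000000000000000000
Mask: 255.192.0.0


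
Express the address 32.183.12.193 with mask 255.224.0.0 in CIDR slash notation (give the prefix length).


Binary: 11111111.11100000.00000000.00000000
Count leading 1s
Prefix: /11


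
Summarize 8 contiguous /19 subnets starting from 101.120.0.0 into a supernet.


Original prefix: /19
Number of subnets: 8 = 2^3
New prefix = 19 - 3 = 16
Supernet: 101.120.0.0/16


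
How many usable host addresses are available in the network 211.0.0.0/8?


Host bits = 32 - 8 = 24
Total addresses = 2^24 = 16777216
Usable = total - 2 (network and broadcast)
Usable hosts: 16777214


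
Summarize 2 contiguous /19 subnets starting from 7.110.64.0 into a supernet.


Original prefix: /19
Number of subnets: 2 = 2^1
New prefix = 19 - 1 = 18
Supernet: 7.110.64.0/18


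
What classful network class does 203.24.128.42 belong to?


First octet: 203
Binary: 11001011
110xxxxx -> Class C (192-223)
Class C, default mask 255.255.255.0 (/24)


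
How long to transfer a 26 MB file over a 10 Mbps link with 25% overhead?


Effective throughput = 10 * (1 - 25/100) = 7.5 Mbps
File size in Mb = 26 * 8 = 208 Mb
Time = 208 / 7.5
Time = 27.7333 seconds


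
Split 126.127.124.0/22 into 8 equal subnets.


New prefix = 22 + 3 = 25
Each subnet has 128 addresses
  126.127.124.0/25
  126.127.124.128/25
  126.127.125.0/25
  126.127.125.128/25
  126.127.126.0/25
  126.127.126.128/25
  126.127.127.0/25
  126.127.127.128/25
Subnets: 126.127.124.0/25, 126.127.124.128/25, 126.127.125.0/25, 126.127.125.128/25, 126.127.126.0/25, 126.127.126.128/25, 126.127.127.0/25, 126.127.127.128/25


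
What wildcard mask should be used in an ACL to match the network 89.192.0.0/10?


Subnet mask: 255.192.0.0
Wildcard = 255.255.255.255 - subnet mask
255 - 255 = 0
255 - 192 = 63
255 - 0 = 255
255 - 0 = 255
Wildcard: 0.63.255.255


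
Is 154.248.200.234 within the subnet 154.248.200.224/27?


Subnet network: 154.248.200.224
Test IP AND mask: 154.248.200.224
Yes, 154.248.200.234 is in 154.248.200.224/27


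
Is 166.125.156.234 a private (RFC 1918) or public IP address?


RFC 1918 private ranges:
  10.0.0.0/8 (10.0.0.0 - 10.255.255.255)
  172.16.0.0/12 (172.16.0.0 - 172.31.255.255)
  192.168.0.0/16 (192.168.0.0 - 192.168.255.255)
Public (not in any RFC 1918 range)


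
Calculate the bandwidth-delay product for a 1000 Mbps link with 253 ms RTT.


BDP = bandwidth * RTT
= 1000 Mbps * 253 ms
= 1000 * 1e6 * 253 / 1000 bits
= 253000000 bits
= 31625000 bytes
= 30883.7891 KB
BDP = 253000000 bits (31625000 bytes)


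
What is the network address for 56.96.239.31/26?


IP:   00111000.01100000.11101111.00011111
Mask: 11111111.11111111.11111111.11000000
AND operation:
Net:  00111000.01100000.11101111.00000000
Network: 56.96.239.0/26


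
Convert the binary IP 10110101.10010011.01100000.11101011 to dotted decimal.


10110101 = 181
10010011 = 147
01100000 = 96
11101011 = 235
IP: 181.147.96.235


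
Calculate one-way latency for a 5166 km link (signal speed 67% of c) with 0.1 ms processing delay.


Speed = 0.67 * 3e5 km/s = 201000 km/s
Propagation delay = 5166 / 201000 = 0.0257 s = 25.7015 ms
Processing delay = 0.1 ms
Total one-way latency = 25.8015 ms


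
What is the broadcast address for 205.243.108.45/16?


Network: 205.243.0.0/16
Host bits = 16
Set all host bits to 1:
Broadcast: 205.243.255.255


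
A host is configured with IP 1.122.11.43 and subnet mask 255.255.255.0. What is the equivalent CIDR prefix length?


Binary: 11111111.11111111.11111111.00000000
Count leading 1s
Prefix: /24


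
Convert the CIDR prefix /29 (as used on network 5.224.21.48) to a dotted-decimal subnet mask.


/29 means 29 network bits, 3 host bits
Binary: 11111111111111111111111111111000
Mask: 255.255.255.248


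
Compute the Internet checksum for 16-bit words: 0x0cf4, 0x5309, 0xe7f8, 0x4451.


Sum all words (with carry folding):
+ 0x0cf4 = 0x0cf4
+ 0x5309 = 0x5ffd
+ 0xe7f8 = 0x47f6
+ 0x4451 = 0x8c47
One's complement: ~0x8c47
Checksum = 0x73b8


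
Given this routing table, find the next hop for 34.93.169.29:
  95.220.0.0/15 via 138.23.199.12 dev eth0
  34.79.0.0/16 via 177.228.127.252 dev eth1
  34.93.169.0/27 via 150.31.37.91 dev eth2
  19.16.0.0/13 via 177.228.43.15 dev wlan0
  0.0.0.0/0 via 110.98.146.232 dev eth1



Longest prefix match for 34.93.169.29:
  /15 95.220.0.0: no
  /16 34.79.0.0: no
  /27 34.93.169.0: MATCH
  /13 19.16.0.0: no
  /0 0.0.0.0: MATCH
Selected: next-hop 150.31.37.91 via eth2 (matched /27)


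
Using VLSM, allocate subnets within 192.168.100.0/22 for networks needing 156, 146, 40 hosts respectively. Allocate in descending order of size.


156 hosts -> /24 (254 usable): 192.168.100.0/24
146 hosts -> /24 (254 usable): 192.168.101.0/24
40 hosts -> /26 (62 usable): 192.168.102.0/26
Allocation: 192.168.100.0/24 (156 hosts, 254 usable); 192.168.101.0/24 (146 hosts, 254 usable); 192.168.102.0/26 (40 hosts, 62 usable)


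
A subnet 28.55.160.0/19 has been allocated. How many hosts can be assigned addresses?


Host bits = 32 - 19 = 13
Total addresses = 2^13 = 8192
Usable = total - 2 (network and broadcast)
Usable hosts: 8190


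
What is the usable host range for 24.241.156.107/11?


Network: 24.224.0.0
Broadcast: 24.255.255.255
First usable = network + 1
Last usable = broadcast - 1
Range: 24.224.0.1 to 24.255.255.254


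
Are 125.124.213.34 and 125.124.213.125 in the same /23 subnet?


Mask: 255.255.254.0
125.124.213.34 AND mask = 125.124.212.0
125.124.213.125 AND mask = 125.124.212.0
Yes, same subnet (125.124.212.0)


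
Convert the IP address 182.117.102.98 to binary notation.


182 = 10110110
117 = 01110101
102 = 01100110
98 = 01100010
Binary: 10110110.01110101.01100110.01100010


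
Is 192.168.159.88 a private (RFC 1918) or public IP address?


RFC 1918 private ranges:
  10.0.0.0/8 (10.0.0.0 - 10.255.255.255)
  172.16.0.0/12 (172.16.0.0 - 172.31.255.255)
  192.168.0.0/16 (192.168.0.0 - 192.168.255.255)
Private (in 192.168.0.0/16)


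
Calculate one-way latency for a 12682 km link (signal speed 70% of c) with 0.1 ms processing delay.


Speed = 0.7 * 3e5 km/s = 210000 km/s
Propagation delay = 12682 / 210000 = 0.0604 s = 60.3905 ms
Processing delay = 0.1 ms
Total one-way latency = 60.4905 ms


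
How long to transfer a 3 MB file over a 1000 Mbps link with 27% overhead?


Effective throughput = 1000 * (1 - 27/100) = 730 Mbps
File size in Mb = 3 * 8 = 24 Mb
Time = 24 / 730
Time = 0.0329 seconds


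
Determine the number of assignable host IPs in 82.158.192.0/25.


Host bits = 32 - 25 = 7
Total addresses = 2^7 = 128
Usable = total - 2 (network and broadcast)
Usable hosts: 126


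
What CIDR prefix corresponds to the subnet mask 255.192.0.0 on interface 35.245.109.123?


Binary: 11111111.11000000.00000000.00000000
Count leading 1s
Prefix: /10


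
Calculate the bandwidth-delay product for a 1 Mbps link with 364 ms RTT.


BDP = bandwidth * RTT
= 1 Mbps * 364 ms
= 1 * 1e6 * 364 / 1000 bits
= 364000 bits
= 45500 bytes
= 44.4336 KB
BDP = 364000 bits (45500 bytes)


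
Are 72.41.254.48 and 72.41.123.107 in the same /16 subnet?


Mask: 255.255.0.0
72.41.254.48 AND mask = 72.41.0.0
72.41.123.107 AND mask = 72.41.0.0
Yes, same subnet (72.41.0.0)


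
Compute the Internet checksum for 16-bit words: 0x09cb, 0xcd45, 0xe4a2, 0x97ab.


Sum all words (with carry folding):
+ 0x09cb = 0x09cb
+ 0xcd45 = 0xd710
+ 0xe4a2 = 0xbbb3
+ 0x97ab = 0x535f
One's complement: ~0x535f
Checksum = 0xaca0


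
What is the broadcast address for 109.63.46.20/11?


Network: 109.32.0.0/11
Host bits = 21
Set all host bits to 1:
Broadcast: 109.63.255.255


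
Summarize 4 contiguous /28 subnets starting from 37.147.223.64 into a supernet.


Original prefix: /28
Number of subnets: 4 = 2^2
New prefix = 28 - 2 = 26
Supernet: 37.147.223.64/26


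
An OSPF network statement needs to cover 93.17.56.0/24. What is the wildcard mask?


Subnet mask: 255.255.255.0
Wildcard = 255.255.255.255 - subnet mask
255 - 255 = 0
255 - 255 = 0
255 - 255 = 0
255 - 0 = 255
Wildcard: 0.0.0.255


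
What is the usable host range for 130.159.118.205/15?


Network: 130.158.0.0
Broadcast: 130.159.255.255
First usable = network + 1
Last usable = broadcast - 1
Range: 130.158.0.1 to 130.159.255.254


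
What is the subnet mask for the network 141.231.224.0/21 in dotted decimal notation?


/21 means 21 network bits, 11 host bits
Binary: 11111111111111111111100000000000
Mask: 255.255.248.0


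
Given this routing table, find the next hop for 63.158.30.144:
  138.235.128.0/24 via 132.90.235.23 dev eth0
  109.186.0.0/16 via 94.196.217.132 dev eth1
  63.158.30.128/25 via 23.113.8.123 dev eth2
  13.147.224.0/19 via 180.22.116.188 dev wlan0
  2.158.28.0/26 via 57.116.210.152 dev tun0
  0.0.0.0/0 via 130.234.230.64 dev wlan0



Longest prefix match for 63.158.30.144:
  /24 138.235.128.0: no
  /16 109.186.0.0: no
  /25 63.158.30.128: MATCH
  /19 13.147.224.0: no
  /26 2.158.28.0: no
  /0 0.0.0.0: MATCH
Selected: next-hop 23.113.8.123 via eth2 (matched /25)


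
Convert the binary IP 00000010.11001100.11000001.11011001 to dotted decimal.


00000010 = 2
11001100 = 204
11000001 = 193
11011001 = 217
IP: 2.204.193.217


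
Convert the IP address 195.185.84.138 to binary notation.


195 = 11000011
185 = 10111001
84 = 01010100
138 = 10001010
Binary: 11000011.10111001.01010100.10001010


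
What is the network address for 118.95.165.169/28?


IP:   01110110.01011111.10100101.10101001
Mask: 11111111.11111111.11111111.11110000
AND operation:
Net:  01110110.01011111.10100101.10100000
Network: 118.95.165.160/28


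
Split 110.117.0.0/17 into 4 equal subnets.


New prefix = 17 + 2 = 19
Each subnet has 8192 addresses
  110.117.0.0/19
  110.117.32.0/19
  110.117.64.0/19
  110.117.96.0/19
Subnets: 110.117.0.0/19, 110.117.32.0/19, 110.117.64.0/19, 110.117.96.0/19


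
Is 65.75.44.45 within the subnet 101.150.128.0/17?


Subnet network: 101.150.128.0
Test IP AND mask: 65.75.0.0
No, 65.75.44.45 is not in 101.150.128.0/17


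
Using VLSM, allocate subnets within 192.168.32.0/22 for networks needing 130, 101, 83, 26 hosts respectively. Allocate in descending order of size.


130 hosts -> /24 (254 usable): 192.168.32.0/24
101 hosts -> /25 (126 usable): 192.168.33.0/25
83 hosts -> /25 (126 usable): 192.168.33.128/25
26 hosts -> /27 (30 usable): 192.168.34.0/27
Allocation: 192.168.32.0/24 (130 hosts, 254 usable); 192.168.33.0/25 (101 hosts, 126 usable); 192.168.33.128/25 (83 hosts, 126 usable); 192.168.34.0/27 (26 hosts, 30 usable)


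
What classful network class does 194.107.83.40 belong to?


First octet: 194
Binary: 11000010
110xxxxx -> Class C (192-223)
Class C, default mask 255.255.255.0 (/24)


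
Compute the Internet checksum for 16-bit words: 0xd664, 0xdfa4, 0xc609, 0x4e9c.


Sum all words (with carry folding):
+ 0xd664 = 0xd664
+ 0xdfa4 = 0xb609
+ 0xc609 = 0x7c13
+ 0x4e9c = 0xcaaf
One's complement: ~0xcaaf
Checksum = 0x3550


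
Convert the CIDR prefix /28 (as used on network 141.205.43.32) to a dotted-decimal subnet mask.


/28 means 28 network bits, 4 host bits
Binary: 11111111111111111111111111110000
Mask: 255.255.255.240


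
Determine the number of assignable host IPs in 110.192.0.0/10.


Host bits = 32 - 10 = 22
Total addresses = 2^22 = 4194304
Usable = total - 2 (network and broadcast)
Usable hosts: 4194302


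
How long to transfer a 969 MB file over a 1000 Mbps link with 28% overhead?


Effective throughput = 1000 * (1 - 28/100) = 720 Mbps
File size in Mb = 969 * 8 = 7752 Mb
Time = 7752 / 720
Time = 10.7667 seconds


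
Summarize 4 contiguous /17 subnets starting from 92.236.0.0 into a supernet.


Original prefix: /17
Number of subnets: 4 = 2^2
New prefix = 17 - 2 = 15
Supernet: 92.236.0.0/15


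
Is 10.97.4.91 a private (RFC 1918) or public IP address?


RFC 1918 private ranges:
  10.0.0.0/8 (10.0.0.0 - 10.255.255.255)
  172.16.0.0/12 (172.16.0.0 - 172.31.255.255)
  192.168.0.0/16 (192.168.0.0 - 192.168.255.255)
Private (in 10.0.0.0/8)


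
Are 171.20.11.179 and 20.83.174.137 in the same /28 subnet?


Mask: 255.255.255.240
171.20.11.179 AND mask = 171.20.11.176
20.83.174.137 AND mask = 20.83.174.128
No, different subnets (171.20.11.176 vs 20.83.174.128)


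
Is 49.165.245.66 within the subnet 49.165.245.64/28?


Subnet network: 49.165.245.64
Test IP AND mask: 49.165.245.64
Yes, 49.165.245.66 is in 49.165.245.64/28


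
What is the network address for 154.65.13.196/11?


IP:   10011010.01000001.00001101.11000100
Mask: 11111111.11100000.00000000.00000000
AND operation:
Net:  10011010.01000000.00000000.00000000
Network: 154.64.0.0/11


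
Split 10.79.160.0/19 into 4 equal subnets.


New prefix = 19 + 2 = 21
Each subnet has 2048 addresses
  10.79.160.0/21
  10.79.168.0/21
  10.79.176.0/21
  10.79.184.0/21
Subnets: 10.79.160.0/21, 10.79.168.0/21, 10.79.176.0/21, 10.79.184.0/21


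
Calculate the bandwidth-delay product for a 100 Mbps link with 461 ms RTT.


BDP = bandwidth * RTT
= 100 Mbps * 461 ms
= 100 * 1e6 * 461 / 1000 bits
= 46100000 bits
= 5762500 bytes
= 5627.4414 KB
BDP = 46100000 bits (5762500 bytes)


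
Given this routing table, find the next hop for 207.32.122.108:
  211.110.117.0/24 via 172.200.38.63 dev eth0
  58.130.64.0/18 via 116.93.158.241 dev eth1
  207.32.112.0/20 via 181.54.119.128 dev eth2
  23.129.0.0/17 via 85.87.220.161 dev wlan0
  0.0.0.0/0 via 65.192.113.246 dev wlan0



Longest prefix match for 207.32.122.108:
  /24 211.110.117.0: no
  /18 58.130.64.0: no
  /20 207.32.112.0: MATCH
  /17 23.129.0.0: no
  /0 0.0.0.0: MATCH
Selected: next-hop 181.54.119.128 via eth2 (matched /20)


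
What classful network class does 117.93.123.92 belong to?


First octet: 117
Binary: 01110101
0xxxxxxx -> Class A (1-126)
Class A, default mask 255.0.0.0 (/8)


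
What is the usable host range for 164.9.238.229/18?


Network: 164.9.192.0
Broadcast: 164.9.255.255
First usable = network + 1
Last usable = broadcast - 1
Range: 164.9.192.1 to 164.9.255.254


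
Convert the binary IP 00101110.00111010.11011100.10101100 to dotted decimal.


00101110 = 46
00111010 = 58
11011100 = 220
10101100 = 172
IP: 46.58.220.172


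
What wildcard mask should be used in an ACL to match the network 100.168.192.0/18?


Subnet mask: 255.255.192.0
Wildcard = 255.255.255.255 - subnet mask
255 - 255 = 0
255 - 255 = 0
255 - 192 = 63
255 - 0 = 255
Wildcard: 0.0.63.255


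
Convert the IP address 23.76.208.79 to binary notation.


23 = 00010111
76 = 01001100
208 = 11010000
79 = 01001111
Binary: 00010111.01001100.11010000.01001111


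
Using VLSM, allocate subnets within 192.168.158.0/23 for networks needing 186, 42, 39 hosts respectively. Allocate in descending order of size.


186 hosts -> /24 (254 usable): 192.168.158.0/24
42 hosts -> /26 (62 usable): 192.168.159.0/26
39 hosts -> /26 (62 usable): 192.168.159.64/26
Allocation: 192.168.158.0/24 (186 hosts, 254 usable); 192.168.159.0/26 (42 hosts, 62 usable); 192.168.159.64/26 (39 hosts, 62 usable)


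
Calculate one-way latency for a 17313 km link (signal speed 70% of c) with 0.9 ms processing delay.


Speed = 0.7 * 3e5 km/s = 210000 km/s
Propagation delay = 17313 / 210000 = 0.0824 s = 82.4429 ms
Processing delay = 0.9 ms
Total one-way latency = 83.3429 ms


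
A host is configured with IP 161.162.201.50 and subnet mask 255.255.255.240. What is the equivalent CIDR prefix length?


Binary: 11111111.11111111.11111111.11110000
Count leading 1s
Prefix: /28


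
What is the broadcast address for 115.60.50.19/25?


Network: 115.60.50.0/25
Host bits = 7
Set all host bits to 1:
Broadcast: 115.60.50.127


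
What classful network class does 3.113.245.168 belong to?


First octet: 3
Binary: 00000011
0xxxxxxx -> Class A (1-126)
Class A, default mask 255.0.0.0 (/8)


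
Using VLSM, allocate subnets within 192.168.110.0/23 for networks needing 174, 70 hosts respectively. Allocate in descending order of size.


174 hosts -> /24 (254 usable): 192.168.110.0/24
70 hosts -> /25 (126 usable): 192.168.111.0/25
Allocation: 192.168.110.0/24 (174 hosts, 254 usable); 192.168.111.0/25 (70 hosts, 126 usable)


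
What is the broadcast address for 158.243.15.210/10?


Network: 158.192.0.0/10
Host bits = 22
Set all host bits to 1:
Broadcast: 158.255.255.255


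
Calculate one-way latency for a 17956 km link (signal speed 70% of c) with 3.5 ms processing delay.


Speed = 0.7 * 3e5 km/s = 210000 km/s
Propagation delay = 17956 / 210000 = 0.0855 s = 85.5048 ms
Processing delay = 3.5 ms
Total one-way latency = 89.0048 ms


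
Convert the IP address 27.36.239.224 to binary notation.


27 = 00011011
36 = 00100100
239 = 11101111
224 = 11100000
Binary: 00011011.00100100.11101111.11100000


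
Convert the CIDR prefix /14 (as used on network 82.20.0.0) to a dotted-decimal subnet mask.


/14 means 14 network bits, 18 host bits
Binary: 11111111111111000000000000000000
Mask: 255.252.0.0


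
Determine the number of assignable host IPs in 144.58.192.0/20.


Host bits = 32 - 20 = 12
Total addresses = 2^12 = 4096
Usable = total - 2 (network and broadcast)
Usable hosts: 4094


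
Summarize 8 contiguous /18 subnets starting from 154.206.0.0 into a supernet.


Original prefix: /18
Number of subnets: 8 = 2^3
New prefix = 18 - 3 = 15
Supernet: 154.206.0.0/15


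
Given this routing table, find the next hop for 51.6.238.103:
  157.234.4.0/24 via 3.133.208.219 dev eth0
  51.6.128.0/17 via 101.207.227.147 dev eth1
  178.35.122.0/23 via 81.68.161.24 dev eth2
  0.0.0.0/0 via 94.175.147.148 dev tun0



Longest prefix match for 51.6.238.103:
  /24 157.234.4.0: no
  /17 51.6.128.0: MATCH
  /23 178.35.122.0: no
  /0 0.0.0.0: MATCH
Selected: next-hop 101.207.227.147 via eth1 (matched /17)


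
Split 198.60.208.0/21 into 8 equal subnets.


New prefix = 21 + 3 = 24
Each subnet has 256 addresses
  198.60.208.0/24
  198.60.209.0/24
  198.60.210.0/24
  198.60.211.0/24
  198.60.212.0/24
  198.60.213.0/24
  198.60.214.0/24
  198.60.215.0/24
Subnets: 198.60.208.0/24, 198.60.209.0/24, 198.60.210.0/24, 198.60.211.0/24, 198.60.212.0/24, 198.60.213.0/24, 198.60.214.0/24, 198.60.215.0/24


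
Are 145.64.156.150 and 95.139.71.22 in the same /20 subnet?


Mask: 255.255.240.0
145.64.156.150 AND mask = 145.64.144.0
95.139.71.22 AND mask = 95.139.64.0
No, different subnets (145.64.144.0 vs 95.139.64.0)


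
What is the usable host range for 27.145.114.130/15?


Network: 27.144.0.0
Broadcast: 27.145.255.255
First usable = network + 1
Last usable = broadcast - 1
Range: 27.144.0.1 to 27.145.255.254


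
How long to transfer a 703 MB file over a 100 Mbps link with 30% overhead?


Effective throughput = 100 * (1 - 30/100) = 70 Mbps
File size in Mb = 703 * 8 = 5624 Mb
Time = 5624 / 70
Time = 80.3429 seconds


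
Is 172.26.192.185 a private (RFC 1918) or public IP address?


RFC 1918 private ranges:
  10.0.0.0/8 (10.0.0.0 - 10.255.255.255)
  172.16.0.0/12 (172.16.0.0 - 172.31.255.255)
  192.168.0.0/16 (192.168.0.0 - 192.168.255.255)
Private (in 172.16.0.0/12)


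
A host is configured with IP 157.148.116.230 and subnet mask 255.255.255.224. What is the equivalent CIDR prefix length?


Binary: 11111111.11111111.11111111.11100000
Count leading 1s
Prefix: /27


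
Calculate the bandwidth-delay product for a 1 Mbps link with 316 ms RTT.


BDP = bandwidth * RTT
= 1 Mbps * 316 ms
= 1 * 1e6 * 316 / 1000 bits
= 316000 bits
= 39500 bytes
= 38.5742 KB
BDP = 316000 bits (39500 bytes)


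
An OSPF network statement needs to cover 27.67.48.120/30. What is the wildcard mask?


Subnet mask: 255.255.255.252
Wildcard = 255.255.255.255 - subnet mask
255 - 255 = 0
255 - 255 = 0
255 - 255 = 0
255 - 252 = 3
Wildcard: 0.0.0.3


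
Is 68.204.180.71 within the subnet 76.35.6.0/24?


Subnet network: 76.35.6.0
Test IP AND mask: 68.204.180.0
No, 68.204.180.71 is not in 76.35.6.0/24


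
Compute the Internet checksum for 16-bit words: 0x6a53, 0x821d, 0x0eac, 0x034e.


Sum all words (with carry folding):
+ 0x6a53 = 0x6a53
+ 0x821d = 0xec70
+ 0x0eac = 0xfb1c
+ 0x034e = 0xfe6a
One's complement: ~0xfe6a
Checksum = 0x0195


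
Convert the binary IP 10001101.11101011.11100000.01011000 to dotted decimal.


10001101 = 141
11101011 = 235
11100000 = 224
01011000 = 88
IP: 141.235.224.88


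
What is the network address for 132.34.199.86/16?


IP:   10000100.00100010.11000111.01010110
Mask: 11111111.11111111.00000000.00000000
AND operation:
Net:  10000100.00100010.00000000.00000000
Network: 132.34.0.0/16


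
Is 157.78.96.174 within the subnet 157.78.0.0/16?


Subnet network: 157.78.0.0
Test IP AND mask: 157.78.0.0
Yes, 157.78.96.174 is in 157.78.0.0/16


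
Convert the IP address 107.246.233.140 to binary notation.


107 = 01101011
246 = 11110110
233 = 11101001
140 = 10001100
Binary: 01101011.11110110.11101001.10001100


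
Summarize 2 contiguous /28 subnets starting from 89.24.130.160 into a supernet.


Original prefix: /28
Number of subnets: 2 = 2^1
New prefix = 28 - 1 = 27
Supernet: 89.24.130.160/27


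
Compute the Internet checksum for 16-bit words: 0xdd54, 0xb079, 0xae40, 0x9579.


Sum all words (with carry folding):
+ 0xdd54 = 0xdd54
+ 0xb079 = 0x8dce
+ 0xae40 = 0x3c0f
+ 0x9579 = 0xd188
One's complement: ~0xd188
Checksum = 0x2e77


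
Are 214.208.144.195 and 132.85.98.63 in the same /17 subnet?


Mask: 255.255.128.0
214.208.144.195 AND mask = 214.208.128.0
132.85.98.63 AND mask = 132.85.0.0
No, different subnets (214.208.128.0 vs 132.85.0.0)


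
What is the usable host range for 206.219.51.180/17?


Network: 206.219.0.0
Broadcast: 206.219.127.255
First usable = network + 1
Last usable = broadcast - 1
Range: 206.219.0.1 to 206.219.127.254


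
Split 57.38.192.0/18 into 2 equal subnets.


New prefix = 18 + 1 = 19
Each subnet has 8192 addresses
  57.38.192.0/19
  57.38.224.0/19
Subnets: 57.38.192.0/19, 57.38.224.0/19


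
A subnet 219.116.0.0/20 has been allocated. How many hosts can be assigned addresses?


Host bits = 32 - 20 = 12
Total addresses = 2^12 = 4096
Usable = total - 2 (network and broadcast)
Usable hosts: 4094


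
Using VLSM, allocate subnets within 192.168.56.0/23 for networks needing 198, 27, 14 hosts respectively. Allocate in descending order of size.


198 hosts -> /24 (254 usable): 192.168.56.0/24
27 hosts -> /27 (30 usable): 192.168.57.0/27
14 hosts -> /28 (14 usable): 192.168.57.32/28
Allocation: 192.168.56.0/24 (198 hosts, 254 usable); 192.168.57.0/27 (27 hosts, 30 usable); 192.168.57.32/28 (14 hosts, 14 usable)


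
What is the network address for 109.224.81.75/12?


IP:   01101101.11100000.01010001.01001011
Mask: 11111111.11110000.00000000.00000000
AND operation:
Net:  01101101.11100000.00000000.00000000
Network: 109.224.0.0/12


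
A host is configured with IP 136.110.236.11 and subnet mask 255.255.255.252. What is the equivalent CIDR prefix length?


Binary: 11111111.11111111.11111111.11111100
Count leading 1s
Prefix: /30


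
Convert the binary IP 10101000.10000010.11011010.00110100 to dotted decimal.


10101000 = 168
10000010 = 130
11011010 = 218
00110100 = 52
IP: 168.130.218.52


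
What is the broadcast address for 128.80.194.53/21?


Network: 128.80.192.0/21
Host bits = 11
Set all host bits to 1:
Broadcast: 128.80.199.255


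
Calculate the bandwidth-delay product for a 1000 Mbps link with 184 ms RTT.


BDP = bandwidth * RTT
= 1000 Mbps * 184 ms
= 1000 * 1e6 * 184 / 1000 bits
= 184000000 bits
= 23000000 bytes
= 22460.9375 KB
BDP = 184000000 bits (23000000 bytes)


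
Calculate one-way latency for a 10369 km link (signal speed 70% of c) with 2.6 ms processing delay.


Speed = 0.7 * 3e5 km/s = 210000 km/s
Propagation delay = 10369 / 210000 = 0.0494 s = 49.3762 ms
Processing delay = 2.6 ms
Total one-way latency = 51.9762 ms
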